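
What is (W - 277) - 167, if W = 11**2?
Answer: -323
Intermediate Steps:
W = 121
(W - 277) - 167 = (121 - 277) - 167 = -156 - 167 = -323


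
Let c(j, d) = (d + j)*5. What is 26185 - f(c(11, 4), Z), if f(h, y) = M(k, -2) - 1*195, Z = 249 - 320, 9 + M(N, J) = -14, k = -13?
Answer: 26403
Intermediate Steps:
M(N, J) = -23 (M(N, J) = -9 - 14 = -23)
c(j, d) = 5*d + 5*j
Z = -71
f(h, y) = -218 (f(h, y) = -23 - 1*195 = -23 - 195 = -218)
26185 - f(c(11, 4), Z) = 26185 - 1*(-218) = 26185 + 218 = 26403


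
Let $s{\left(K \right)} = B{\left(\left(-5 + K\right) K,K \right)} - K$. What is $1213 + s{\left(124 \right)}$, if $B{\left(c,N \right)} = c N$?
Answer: $1830833$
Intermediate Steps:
$B{\left(c,N \right)} = N c$
$s{\left(K \right)} = - K + K^{2} \left(-5 + K\right)$ ($s{\left(K \right)} = K \left(-5 + K\right) K - K = K K \left(-5 + K\right) - K = K^{2} \left(-5 + K\right) - K = - K + K^{2} \left(-5 + K\right)$)
$1213 + s{\left(124 \right)} = 1213 + 124 \left(-1 + 124 \left(-5 + 124\right)\right) = 1213 + 124 \left(-1 + 124 \cdot 119\right) = 1213 + 124 \left(-1 + 14756\right) = 1213 + 124 \cdot 14755 = 1213 + 1829620 = 1830833$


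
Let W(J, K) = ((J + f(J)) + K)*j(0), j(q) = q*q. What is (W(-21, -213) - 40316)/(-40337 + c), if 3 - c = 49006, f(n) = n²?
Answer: 10079/22335 ≈ 0.45126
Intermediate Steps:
j(q) = q²
c = -49003 (c = 3 - 1*49006 = 3 - 49006 = -49003)
W(J, K) = 0 (W(J, K) = ((J + J²) + K)*0² = (J + K + J²)*0 = 0)
(W(-21, -213) - 40316)/(-40337 + c) = (0 - 40316)/(-40337 - 49003) = -40316/(-89340) = -40316*(-1/89340) = 10079/22335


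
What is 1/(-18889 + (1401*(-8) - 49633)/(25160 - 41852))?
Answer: -16692/315234347 ≈ -5.2951e-5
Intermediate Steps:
1/(-18889 + (1401*(-8) - 49633)/(25160 - 41852)) = 1/(-18889 + (-11208 - 49633)/(-16692)) = 1/(-18889 - 60841*(-1/16692)) = 1/(-18889 + 60841/16692) = 1/(-315234347/16692) = -16692/315234347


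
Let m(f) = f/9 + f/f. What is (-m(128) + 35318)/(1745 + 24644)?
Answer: 317725/237501 ≈ 1.3378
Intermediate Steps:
m(f) = 1 + f/9 (m(f) = f*(1/9) + 1 = f/9 + 1 = 1 + f/9)
(-m(128) + 35318)/(1745 + 24644) = (-(1 + (1/9)*128) + 35318)/(1745 + 24644) = (-(1 + 128/9) + 35318)/26389 = (-1*137/9 + 35318)*(1/26389) = (-137/9 + 35318)*(1/26389) = (317725/9)*(1/26389) = 317725/237501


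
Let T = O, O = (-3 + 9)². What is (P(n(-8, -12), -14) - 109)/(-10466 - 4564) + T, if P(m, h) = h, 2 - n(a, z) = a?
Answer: 180401/5010 ≈ 36.008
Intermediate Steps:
n(a, z) = 2 - a
O = 36 (O = 6² = 36)
T = 36
(P(n(-8, -12), -14) - 109)/(-10466 - 4564) + T = (-14 - 109)/(-10466 - 4564) + 36 = -123/(-15030) + 36 = -123*(-1/15030) + 36 = 41/5010 + 36 = 180401/5010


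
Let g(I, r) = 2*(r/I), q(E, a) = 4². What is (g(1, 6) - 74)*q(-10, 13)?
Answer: -992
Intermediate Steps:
q(E, a) = 16
g(I, r) = 2*r/I
(g(1, 6) - 74)*q(-10, 13) = (2*6/1 - 74)*16 = (2*6*1 - 74)*16 = (12 - 74)*16 = -62*16 = -992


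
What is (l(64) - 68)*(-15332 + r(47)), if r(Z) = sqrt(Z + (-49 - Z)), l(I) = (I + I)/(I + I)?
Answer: 1027244 - 469*I ≈ 1.0272e+6 - 469.0*I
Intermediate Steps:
l(I) = 1 (l(I) = (2*I)/((2*I)) = (2*I)*(1/(2*I)) = 1)
r(Z) = 7*I (r(Z) = sqrt(-49) = 7*I)
(l(64) - 68)*(-15332 + r(47)) = (1 - 68)*(-15332 + 7*I) = -67*(-15332 + 7*I) = 1027244 - 469*I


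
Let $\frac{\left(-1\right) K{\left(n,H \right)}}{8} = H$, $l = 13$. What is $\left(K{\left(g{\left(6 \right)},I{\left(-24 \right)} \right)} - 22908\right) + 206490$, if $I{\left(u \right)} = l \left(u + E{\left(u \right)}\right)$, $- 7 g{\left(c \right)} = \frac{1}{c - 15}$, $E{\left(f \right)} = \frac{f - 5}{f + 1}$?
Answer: $\frac{4276778}{23} \approx 1.8595 \cdot 10^{5}$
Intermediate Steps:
$E{\left(f \right)} = \frac{-5 + f}{1 + f}$
$g{\left(c \right)} = - \frac{1}{7 \left(-15 + c\right)}$ ($g{\left(c \right)} = - \frac{1}{7 \left(c - 15\right)} = - \frac{1}{7 \left(-15 + c\right)}$)
$I{\left(u \right)} = 13 u + \frac{13 \left(-5 + u\right)}{1 + u}$ ($I{\left(u \right)} = 13 \left(u + \frac{-5 + u}{1 + u}\right) = 13 u + \frac{13 \left(-5 + u\right)}{1 + u}$)
$K{\left(n,H \right)} = - 8 H$
$\left(K{\left(g{\left(6 \right)},I{\left(-24 \right)} \right)} - 22908\right) + 206490 = \left(- 8 \frac{13 \left(-5 + \left(-24\right)^{2} + 2 \left(-24\right)\right)}{1 - 24} - 22908\right) + 206490 = \left(- 8 \frac{13 \left(-5 + 576 - 48\right)}{-23} - 22908\right) + 206490 = \left(- 8 \cdot 13 \left(- \frac{1}{23}\right) 523 - 22908\right) + 206490 = \left(\left(-8\right) \left(- \frac{6799}{23}\right) - 22908\right) + 206490 = \left(\frac{54392}{23} - 22908\right) + 206490 = - \frac{472492}{23} + 206490 = \frac{4276778}{23}$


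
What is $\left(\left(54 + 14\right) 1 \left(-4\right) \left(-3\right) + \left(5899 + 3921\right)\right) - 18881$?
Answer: $-8245$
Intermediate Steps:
$\left(\left(54 + 14\right) 1 \left(-4\right) \left(-3\right) + \left(5899 + 3921\right)\right) - 18881 = \left(68 \left(\left(-4\right) \left(-3\right)\right) + 9820\right) - 18881 = \left(68 \cdot 12 + 9820\right) - 18881 = \left(816 + 9820\right) - 18881 = 10636 - 18881 = -8245$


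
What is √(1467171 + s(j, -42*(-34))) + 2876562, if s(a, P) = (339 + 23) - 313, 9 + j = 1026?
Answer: 2876562 + 2*√366805 ≈ 2.8778e+6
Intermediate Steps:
j = 1017 (j = -9 + 1026 = 1017)
s(a, P) = 49 (s(a, P) = 362 - 313 = 49)
√(1467171 + s(j, -42*(-34))) + 2876562 = √(1467171 + 49) + 2876562 = √1467220 + 2876562 = 2*√366805 + 2876562 = 2876562 + 2*√366805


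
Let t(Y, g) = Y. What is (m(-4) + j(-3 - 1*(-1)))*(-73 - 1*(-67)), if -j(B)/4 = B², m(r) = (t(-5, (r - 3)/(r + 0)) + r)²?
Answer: -390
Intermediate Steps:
m(r) = (-5 + r)²
j(B) = -4*B²
(m(-4) + j(-3 - 1*(-1)))*(-73 - 1*(-67)) = ((-5 - 4)² - 4*(-3 - 1*(-1))²)*(-73 - 1*(-67)) = ((-9)² - 4*(-3 + 1)²)*(-73 + 67) = (81 - 4*(-2)²)*(-6) = (81 - 4*4)*(-6) = (81 - 16)*(-6) = 65*(-6) = -390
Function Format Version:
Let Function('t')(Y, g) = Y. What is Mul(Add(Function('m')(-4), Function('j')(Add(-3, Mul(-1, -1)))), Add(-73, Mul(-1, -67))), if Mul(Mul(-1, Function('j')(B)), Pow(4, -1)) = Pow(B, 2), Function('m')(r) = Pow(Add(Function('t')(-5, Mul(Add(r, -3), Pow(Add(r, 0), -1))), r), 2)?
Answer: -390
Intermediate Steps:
Function('m')(r) = Pow(Add(-5, r), 2)
Function('j')(B) = Mul(-4, Pow(B, 2))
Mul(Add(Function('m')(-4), Function('j')(Add(-3, Mul(-1, -1)))), Add(-73, Mul(-1, -67))) = Mul(Add(Pow(Add(-5, -4), 2), Mul(-4, Pow(Add(-3, Mul(-1, -1)), 2))), Add(-73, Mul(-1, -67))) = Mul(Add(Pow(-9, 2), Mul(-4, Pow(Add(-3, 1), 2))), Add(-73, 67)) = Mul(Add(81, Mul(-4, Pow(-2, 2))), -6) = Mul(Add(81, Mul(-4, 4)), -6) = Mul(Add(81, -16), -6) = Mul(65, -6) = -390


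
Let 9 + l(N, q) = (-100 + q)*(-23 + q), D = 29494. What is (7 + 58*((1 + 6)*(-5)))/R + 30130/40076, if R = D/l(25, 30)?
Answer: 5168056809/147750193 ≈ 34.978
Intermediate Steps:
l(N, q) = -9 + (-100 + q)*(-23 + q)
R = -29494/499 (R = 29494/(2291 + 30² - 123*30) = 29494/(2291 + 900 - 3690) = 29494/(-499) = 29494*(-1/499) = -29494/499 ≈ -59.106)
(7 + 58*((1 + 6)*(-5)))/R + 30130/40076 = (7 + 58*((1 + 6)*(-5)))/(-29494/499) + 30130/40076 = (7 + 58*(7*(-5)))*(-499/29494) + 30130*(1/40076) = (7 + 58*(-35))*(-499/29494) + 15065/20038 = (7 - 2030)*(-499/29494) + 15065/20038 = -2023*(-499/29494) + 15065/20038 = 1009477/29494 + 15065/20038 = 5168056809/147750193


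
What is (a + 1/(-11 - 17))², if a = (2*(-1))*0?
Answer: 1/784 ≈ 0.0012755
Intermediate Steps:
a = 0 (a = -2*0 = 0)
(a + 1/(-11 - 17))² = (0 + 1/(-11 - 17))² = (0 + 1/(-28))² = (0 - 1/28)² = (-1/28)² = 1/784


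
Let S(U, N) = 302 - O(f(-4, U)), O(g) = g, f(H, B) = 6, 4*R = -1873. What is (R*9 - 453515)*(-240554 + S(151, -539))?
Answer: 219946228293/2 ≈ 1.0997e+11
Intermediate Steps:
R = -1873/4 (R = (¼)*(-1873) = -1873/4 ≈ -468.25)
S(U, N) = 296 (S(U, N) = 302 - 1*6 = 302 - 6 = 296)
(R*9 - 453515)*(-240554 + S(151, -539)) = (-1873/4*9 - 453515)*(-240554 + 296) = (-16857/4 - 453515)*(-240258) = -1830917/4*(-240258) = 219946228293/2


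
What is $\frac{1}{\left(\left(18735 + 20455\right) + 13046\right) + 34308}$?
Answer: $\frac{1}{86544} \approx 1.1555 \cdot 10^{-5}$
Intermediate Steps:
$\frac{1}{\left(\left(18735 + 20455\right) + 13046\right) + 34308} = \frac{1}{\left(39190 + 13046\right) + 34308} = \frac{1}{52236 + 34308} = \frac{1}{86544}$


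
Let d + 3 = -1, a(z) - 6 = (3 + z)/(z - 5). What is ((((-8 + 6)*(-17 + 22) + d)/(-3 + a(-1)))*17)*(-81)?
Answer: 28917/4 ≈ 7229.3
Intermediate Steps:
a(z) = 6 + (3 + z)/(-5 + z) (a(z) = 6 + (3 + z)/(z - 5) = 6 + (3 + z)/(-5 + z))
d = -4 (d = -3 - 1 = -4)
((((-8 + 6)*(-17 + 22) + d)/(-3 + a(-1)))*17)*(-81) = ((((-8 + 6)*(-17 + 22) - 4)/(-3 + (-27 + 7*(-1))/(-5 - 1)))*17)*(-81) = (((-2*5 - 4)/(-3 + (-27 - 7)/(-6)))*17)*(-81) = (((-10 - 4)/(-3 - 1/6*(-34)))*17)*(-81) = (-14/(-3 + 17/3)*17)*(-81) = (-14/8/3*17)*(-81) = (-14*3/8*17)*(-81) = -21/4*17*(-81) = -357/4*(-81) = 28917/4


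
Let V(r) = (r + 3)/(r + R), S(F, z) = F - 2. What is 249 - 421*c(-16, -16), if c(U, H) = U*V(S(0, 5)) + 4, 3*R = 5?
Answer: -21643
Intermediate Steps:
R = 5/3 (R = (⅓)*5 = 5/3 ≈ 1.6667)
S(F, z) = -2 + F
V(r) = (3 + r)/(5/3 + r) (V(r) = (r + 3)/(r + 5/3) = (3 + r)/(5/3 + r))
c(U, H) = 4 - 3*U (c(U, H) = U*(3*(3 + (-2 + 0))/(5 + 3*(-2 + 0))) + 4 = U*(3*(3 - 2)/(5 + 3*(-2))) + 4 = U*(3*1/(5 - 6)) + 4 = U*(3*1/(-1)) + 4 = U*(3*(-1)*1) + 4 = U*(-3) + 4 = -3*U + 4 = 4 - 3*U)
249 - 421*c(-16, -16) = 249 - 421*(4 - 3*(-16)) = 249 - 421*(4 + 48) = 249 - 421*52 = 249 - 21892 = -21643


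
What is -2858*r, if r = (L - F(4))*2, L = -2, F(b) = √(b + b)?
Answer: 11432 + 11432*√2 ≈ 27599.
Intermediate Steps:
F(b) = √2*√b (F(b) = √(2*b) = √2*√b)
r = -4 - 4*√2 (r = (-2 - √2*√4)*2 = (-2 - √2*2)*2 = (-2 - 2*√2)*2 = -4 - 4*√2 ≈ -9.6569)
-2858*r = -2858*(-4 - 4*√2) = 11432 + 11432*√2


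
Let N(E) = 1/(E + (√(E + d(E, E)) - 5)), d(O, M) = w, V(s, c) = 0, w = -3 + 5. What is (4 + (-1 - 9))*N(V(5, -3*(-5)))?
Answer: 30/23 + 6*√2/23 ≈ 1.6733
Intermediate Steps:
w = 2
d(O, M) = 2
N(E) = 1/(-5 + E + √(2 + E)) (N(E) = 1/(E + (√(E + 2) - 5)) = 1/(E + (√(2 + E) - 5)) = 1/(E + (-5 + √(2 + E))) = 1/(-5 + E + √(2 + E)))
(4 + (-1 - 9))*N(V(5, -3*(-5))) = (4 + (-1 - 9))/(-5 + 0 + √(2 + 0)) = (4 - 10)/(-5 + 0 + √2) = -6/(-5 + √2)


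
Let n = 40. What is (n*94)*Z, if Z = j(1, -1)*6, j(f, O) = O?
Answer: -22560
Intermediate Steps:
Z = -6 (Z = -1*6 = -6)
(n*94)*Z = (40*94)*(-6) = 3760*(-6) = -22560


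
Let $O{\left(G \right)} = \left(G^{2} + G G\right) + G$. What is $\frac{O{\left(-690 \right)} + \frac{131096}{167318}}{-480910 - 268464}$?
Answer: $- \frac{39801220319}{31345939733} \approx -1.2697$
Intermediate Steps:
$O{\left(G \right)} = G + 2 G^{2}$ ($O{\left(G \right)} = \left(G^{2} + G^{2}\right) + G = 2 G^{2} + G = G + 2 G^{2}$)
$\frac{O{\left(-690 \right)} + \frac{131096}{167318}}{-480910 - 268464} = \frac{- 690 \left(1 + 2 \left(-690\right)\right) + \frac{131096}{167318}}{-480910 - 268464} = \frac{- 690 \left(1 - 1380\right) + 131096 \cdot \frac{1}{167318}}{-749374} = \left(\left(-690\right) \left(-1379\right) + \frac{65548}{83659}\right) \left(- \frac{1}{749374}\right) = \left(951510 + \frac{65548}{83659}\right) \left(- \frac{1}{749374}\right) = \frac{79602440638}{83659} \left(- \frac{1}{749374}\right) = - \frac{39801220319}{31345939733}$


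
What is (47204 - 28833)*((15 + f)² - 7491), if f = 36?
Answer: -89834190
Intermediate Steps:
(47204 - 28833)*((15 + f)² - 7491) = (47204 - 28833)*((15 + 36)² - 7491) = 18371*(51² - 7491) = 18371*(2601 - 7491) = 18371*(-4890) = -89834190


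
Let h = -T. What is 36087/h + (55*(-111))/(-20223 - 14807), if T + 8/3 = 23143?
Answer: -673713525/486363526 ≈ -1.3852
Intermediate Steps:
T = 69421/3 (T = -8/3 + 23143 = 69421/3 ≈ 23140.)
h = -69421/3 (h = -1*69421/3 = -69421/3 ≈ -23140.)
36087/h + (55*(-111))/(-20223 - 14807) = 36087/(-69421/3) + (55*(-111))/(-20223 - 14807) = 36087*(-3/69421) - 6105/(-35030) = -108261/69421 - 6105*(-1/35030) = -108261/69421 + 1221/7006 = -673713525/486363526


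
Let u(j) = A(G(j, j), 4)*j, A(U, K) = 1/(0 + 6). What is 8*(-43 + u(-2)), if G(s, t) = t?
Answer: -1040/3 ≈ -346.67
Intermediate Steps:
A(U, K) = 1/6
u(j) = j/6
8*(-43 + u(-2)) = 8*(-43 + (1/6)*(-2)) = 8*(-43 - 1/3) = 8*(-130/3) = -1040/3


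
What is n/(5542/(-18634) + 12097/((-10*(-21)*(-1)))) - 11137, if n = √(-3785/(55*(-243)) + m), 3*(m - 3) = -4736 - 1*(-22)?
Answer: -11137 - 8470*I*√138316134/145658133 ≈ -11137.0 - 0.68389*I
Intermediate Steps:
m = -4705/3 (m = 3 + (-4736 - 1*(-22))/3 = 3 + (-4736 + 22)/3 = 3 + (⅓)*(-4714) = 3 - 4714/3 = -4705/3 ≈ -1568.3)
n = I*√138316134/297 (n = √(-3785/(55*(-243)) - 4705/3) = √(-3785/(-13365) - 4705/3) = √(-3785*(-1/13365) - 4705/3) = √(757/2673 - 4705/3) = √(-4191398/2673) = I*√138316134/297 ≈ 39.599*I)
n/(5542/(-18634) + 12097/((-10*(-21)*(-1)))) - 11137 = (I*√138316134/297)/(5542/(-18634) + 12097/((-10*(-21)*(-1)))) - 11137 = (I*√138316134/297)/(5542*(-1/18634) + 12097/((210*(-1)))) - 11137 = (I*√138316134/297)/(-2771/9317 + 12097/(-210)) - 11137 = (I*√138316134/297)/(-2771/9317 + 12097*(-1/210)) - 11137 = (I*√138316134/297)/(-2771/9317 - 12097/210) - 11137 = (I*√138316134/297)/(-16184237/279510) - 11137 = (I*√138316134/297)*(-279510/16184237) - 11137 = -8470*I*√138316134/145658133 - 11137 = -11137 - 8470*I*√138316134/145658133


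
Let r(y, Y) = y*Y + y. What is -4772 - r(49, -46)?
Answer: -2567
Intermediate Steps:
r(y, Y) = y + Y*y (r(y, Y) = Y*y + y = y + Y*y)
-4772 - r(49, -46) = -4772 - 49*(1 - 46) = -4772 - 49*(-45) = -4772 - 1*(-2205) = -4772 + 2205 = -2567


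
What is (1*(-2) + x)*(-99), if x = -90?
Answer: 9108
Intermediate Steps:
(1*(-2) + x)*(-99) = (1*(-2) - 90)*(-99) = (-2 - 90)*(-99) = -92*(-99) = 9108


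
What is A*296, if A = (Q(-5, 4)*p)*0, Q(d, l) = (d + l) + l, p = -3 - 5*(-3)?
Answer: 0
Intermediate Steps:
p = 12 (p = -3 + 15 = 12)
Q(d, l) = d + 2*l
A = 0 (A = ((-5 + 2*4)*12)*0 = ((-5 + 8)*12)*0 = (3*12)*0 = 36*0 = 0)
A*296 = 0*296 = 0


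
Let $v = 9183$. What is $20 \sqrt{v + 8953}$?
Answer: $40 \sqrt{4534} \approx 2693.4$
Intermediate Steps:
$20 \sqrt{v + 8953} = 20 \sqrt{9183 + 8953} = 20 \sqrt{18136} = 20 \cdot 2 \sqrt{4534} = 40 \sqrt{4534}$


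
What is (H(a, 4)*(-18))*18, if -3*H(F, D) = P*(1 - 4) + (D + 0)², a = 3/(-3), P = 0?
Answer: 1728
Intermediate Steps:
a = -1 (a = 3*(-⅓) = -1)
H(F, D) = -D²/3 (H(F, D) = -(0*(1 - 4) + (D + 0)²)/3 = -(0*(-3) + D²)/3 = -(0 + D²)/3 = -D²/3)
(H(a, 4)*(-18))*18 = (-⅓*4²*(-18))*18 = (-⅓*16*(-18))*18 = -16/3*(-18)*18 = 96*18 = 1728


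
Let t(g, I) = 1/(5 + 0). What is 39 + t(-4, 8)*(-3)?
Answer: 192/5 ≈ 38.400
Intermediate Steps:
t(g, I) = 1/5
39 + t(-4, 8)*(-3) = 39 + (1/5)*(-3) = 39 - 3/5 = 192/5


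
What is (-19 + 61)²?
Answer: 1764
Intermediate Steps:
(-19 + 61)² = 42² = 1764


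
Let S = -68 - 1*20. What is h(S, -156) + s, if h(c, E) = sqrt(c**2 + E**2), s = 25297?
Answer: 25297 + 4*sqrt(2005) ≈ 25476.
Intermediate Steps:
S = -88 (S = -68 - 20 = -88)
h(c, E) = sqrt(E**2 + c**2)
h(S, -156) + s = sqrt((-156)**2 + (-88)**2) + 25297 = sqrt(24336 + 7744) + 25297 = sqrt(32080) + 25297 = 4*sqrt(2005) + 25297 = 25297 + 4*sqrt(2005)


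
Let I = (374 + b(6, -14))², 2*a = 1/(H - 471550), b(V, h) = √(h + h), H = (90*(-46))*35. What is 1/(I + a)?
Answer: -1232900*I/(-172418599199*I + 1844418400*√7) ≈ 7.1449e-6 - 2.0222e-7*I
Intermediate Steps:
H = -144900 (H = -4140*35 = -144900)
b(V, h) = √2*√h (b(V, h) = √(2*h) = √2*√h)
a = -1/1232900 (a = 1/(2*(-144900 - 471550)) = (½)/(-616450) = (½)*(-1/616450) = -1/1232900 ≈ -8.1110e-7)
I = (374 + 2*I*√7)² (I = (374 + √2*√(-14))² = (374 + √2*(I*√14))² = (374 + 2*I*√7)² ≈ 1.3985e+5 + 3958.0*I)
1/(I + a) = 1/((139848 + 1496*I*√7) - 1/1232900) = 1/(172418599199/1232900 + 1496*I*√7)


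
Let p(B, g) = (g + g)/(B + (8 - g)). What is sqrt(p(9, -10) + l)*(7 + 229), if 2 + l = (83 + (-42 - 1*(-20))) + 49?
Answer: 944*sqrt(543)/9 ≈ 2444.2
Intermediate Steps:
p(B, g) = 2*g/(8 + B - g) (p(B, g) = (2*g)/(8 + B - g) = 2*g/(8 + B - g))
l = 108 (l = -2 + ((83 + (-42 - 1*(-20))) + 49) = -2 + ((83 + (-42 + 20)) + 49) = -2 + ((83 - 22) + 49) = -2 + (61 + 49) = -2 + 110 = 108)
sqrt(p(9, -10) + l)*(7 + 229) = sqrt(2*(-10)/(8 + 9 - 1*(-10)) + 108)*(7 + 229) = sqrt(2*(-10)/(8 + 9 + 10) + 108)*236 = sqrt(2*(-10)/27 + 108)*236 = sqrt(2*(-10)*(1/27) + 108)*236 = sqrt(-20/27 + 108)*236 = sqrt(2896/27)*236 = (4*sqrt(543)/9)*236 = 944*sqrt(543)/9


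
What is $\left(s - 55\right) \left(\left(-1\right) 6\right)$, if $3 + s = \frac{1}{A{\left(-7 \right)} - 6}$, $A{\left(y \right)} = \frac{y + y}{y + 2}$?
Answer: $\frac{2799}{8} \approx 349.88$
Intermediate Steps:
$A{\left(y \right)} = \frac{2 y}{2 + y}$
$s = - \frac{53}{16}$ ($s = -3 + \frac{1}{2 \left(-7\right) \frac{1}{2 - 7} - 6} = -3 + \frac{1}{2 \left(-7\right) \frac{1}{-5} - 6} = -3 + \frac{1}{2 \left(-7\right) \left(- \frac{1}{5}\right) - 6} = -3 + \frac{1}{\frac{14}{5} - 6} = -3 + \frac{1}{- \frac{16}{5}} = -3 - \frac{5}{16} = - \frac{53}{16} \approx -3.3125$)
$\left(s - 55\right) \left(\left(-1\right) 6\right) = \left(- \frac{53}{16} - 55\right) \left(\left(-1\right) 6\right) = \left(- \frac{53}{16} - 55\right) \left(-6\right) = \left(- \frac{933}{16}\right) \left(-6\right) = \frac{2799}{8}$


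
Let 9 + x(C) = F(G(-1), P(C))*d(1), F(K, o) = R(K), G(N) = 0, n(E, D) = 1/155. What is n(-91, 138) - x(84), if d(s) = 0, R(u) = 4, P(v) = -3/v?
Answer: 1396/155 ≈ 9.0065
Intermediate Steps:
n(E, D) = 1/155
F(K, o) = 4
x(C) = -9 (x(C) = -9 + 4*0 = -9 + 0 = -9)
n(-91, 138) - x(84) = 1/155 - 1*(-9) = 1/155 + 9 = 1396/155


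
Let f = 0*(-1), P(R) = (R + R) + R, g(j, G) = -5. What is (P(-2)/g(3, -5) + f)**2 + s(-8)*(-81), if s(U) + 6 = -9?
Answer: 30411/25 ≈ 1216.4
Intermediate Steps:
s(U) = -15 (s(U) = -6 - 9 = -15)
P(R) = 3*R (P(R) = 2*R + R = 3*R)
f = 0
(P(-2)/g(3, -5) + f)**2 + s(-8)*(-81) = ((3*(-2))/(-5) + 0)**2 - 15*(-81) = (-6*(-1/5) + 0)**2 + 1215 = (6/5 + 0)**2 + 1215 = (6/5)**2 + 1215 = 36/25 + 1215 = 30411/25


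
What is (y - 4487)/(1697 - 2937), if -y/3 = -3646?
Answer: -6451/1240 ≈ -5.2024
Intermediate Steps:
y = 10938 (y = -3*(-3646) = 10938)
(y - 4487)/(1697 - 2937) = (10938 - 4487)/(1697 - 2937) = 6451/(-1240) = 6451*(-1/1240) = -6451/1240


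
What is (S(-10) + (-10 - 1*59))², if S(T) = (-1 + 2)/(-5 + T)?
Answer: 1073296/225 ≈ 4770.2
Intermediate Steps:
S(T) = 1/(-5 + T)
(S(-10) + (-10 - 1*59))² = (1/(-5 - 10) + (-10 - 1*59))² = (1/(-15) + (-10 - 59))² = (-1/15 - 69)² = (-1036/15)² = 1073296/225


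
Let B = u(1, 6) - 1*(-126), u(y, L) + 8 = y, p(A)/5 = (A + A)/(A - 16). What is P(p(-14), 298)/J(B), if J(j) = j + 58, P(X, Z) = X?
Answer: 14/531 ≈ 0.026365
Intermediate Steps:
p(A) = 10*A/(-16 + A) (p(A) = 5*((A + A)/(A - 16)) = 5*((2*A)/(-16 + A)) = 5*(2*A/(-16 + A)) = 10*A/(-16 + A))
u(y, L) = -8 + y
B = 119 (B = (-8 + 1) - 1*(-126) = -7 + 126 = 119)
J(j) = 58 + j
P(p(-14), 298)/J(B) = (10*(-14)/(-16 - 14))/(58 + 119) = (10*(-14)/(-30))/177 = (10*(-14)*(-1/30))*(1/177) = (14/3)*(1/177) = 14/531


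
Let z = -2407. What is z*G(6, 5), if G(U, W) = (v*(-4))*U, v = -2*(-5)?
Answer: 577680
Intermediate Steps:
v = 10
G(U, W) = -40*U (G(U, W) = (10*(-4))*U = -40*U)
z*G(6, 5) = -(-96280)*6 = -2407*(-240) = 577680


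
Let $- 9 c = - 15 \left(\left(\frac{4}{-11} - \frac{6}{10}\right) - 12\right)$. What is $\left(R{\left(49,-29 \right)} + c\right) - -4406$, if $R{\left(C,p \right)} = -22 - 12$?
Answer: $\frac{143563}{33} \approx 4350.4$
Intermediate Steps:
$R{\left(C,p \right)} = -34$ ($R{\left(C,p \right)} = -22 - 12 = -34$)
$c = - \frac{713}{33}$ ($c = - \frac{\left(-15\right) \left(\left(\frac{4}{-11} - \frac{6}{10}\right) - 12\right)}{9} = - \frac{\left(-15\right) \left(\left(4 \left(- \frac{1}{11}\right) - \frac{3}{5}\right) - 12\right)}{9} = - \frac{\left(-15\right) \left(\left(- \frac{4}{11} - \frac{3}{5}\right) - 12\right)}{9} = - \frac{\left(-15\right) \left(- \frac{53}{55} - 12\right)}{9} = - \frac{\left(-15\right) \left(- \frac{713}{55}\right)}{9} = \left(- \frac{1}{9}\right) \frac{2139}{11} = - \frac{713}{33} \approx -21.606$)
$\left(R{\left(49,-29 \right)} + c\right) - -4406 = \left(-34 - \frac{713}{33}\right) - -4406 = - \frac{1835}{33} + 4406 = \frac{143563}{33}$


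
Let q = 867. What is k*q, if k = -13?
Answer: -11271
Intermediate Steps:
k*q = -13*867 = -11271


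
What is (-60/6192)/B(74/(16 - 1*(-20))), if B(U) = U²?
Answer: -135/58867 ≈ -0.0022933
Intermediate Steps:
(-60/6192)/B(74/(16 - 1*(-20))) = (-60/6192)/((74/(16 - 1*(-20)))²) = (-60*1/6192)/((74/(16 + 20))²) = -5/(516*((74/36)²)) = -5/(516*((74*(1/36))²)) = -5/(516*((37/18)²)) = -5/(516*1369/324) = -5/516*324/1369 = -135/58867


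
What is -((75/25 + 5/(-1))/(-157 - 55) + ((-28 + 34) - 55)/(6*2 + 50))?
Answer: 1283/1643 ≈ 0.78089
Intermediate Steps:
-((75/25 + 5/(-1))/(-157 - 55) + ((-28 + 34) - 55)/(6*2 + 50)) = -((75*(1/25) + 5*(-1))/(-212) + (6 - 55)/(12 + 50)) = -((3 - 5)*(-1/212) - 49/62) = -(-2*(-1/212) - 49*1/62) = -(1/106 - 49/62) = -1*(-1283/1643) = 1283/1643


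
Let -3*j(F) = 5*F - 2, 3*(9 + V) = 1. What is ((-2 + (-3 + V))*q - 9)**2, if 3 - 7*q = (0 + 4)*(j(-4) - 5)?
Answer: 44944/3969 ≈ 11.324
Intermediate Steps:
V = -26/3 (V = -9 + (1/3)*1 = -9 + 1/3 = -26/3 ≈ -8.6667)
j(F) = 2/3 - 5*F/3 (j(F) = -(5*F - 2)/3 = -(-2 + 5*F)/3 = 2/3 - 5*F/3)
q = -19/21 (q = 3/7 - (0 + 4)*((2/3 - 5/3*(-4)) - 5)/7 = 3/7 - 4*((2/3 + 20/3) - 5)/7 = 3/7 - 4*(22/3 - 5)/7 = 3/7 - 4*7/(7*3) = 3/7 - 1/7*28/3 = 3/7 - 4/3 = -19/21 ≈ -0.90476)
((-2 + (-3 + V))*q - 9)**2 = ((-2 + (-3 - 26/3))*(-19/21) - 9)**2 = ((-2 - 35/3)*(-19/21) - 9)**2 = (-41/3*(-19/21) - 9)**2 = (779/63 - 9)**2 = (212/63)**2 = 44944/3969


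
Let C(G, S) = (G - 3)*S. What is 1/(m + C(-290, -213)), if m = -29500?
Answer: 1/32909 ≈ 3.0387e-5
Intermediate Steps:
C(G, S) = S*(-3 + G) (C(G, S) = (-3 + G)*S = S*(-3 + G))
1/(m + C(-290, -213)) = 1/(-29500 - 213*(-3 - 290)) = 1/(-29500 - 213*(-293)) = 1/(-29500 + 62409) = 1/32909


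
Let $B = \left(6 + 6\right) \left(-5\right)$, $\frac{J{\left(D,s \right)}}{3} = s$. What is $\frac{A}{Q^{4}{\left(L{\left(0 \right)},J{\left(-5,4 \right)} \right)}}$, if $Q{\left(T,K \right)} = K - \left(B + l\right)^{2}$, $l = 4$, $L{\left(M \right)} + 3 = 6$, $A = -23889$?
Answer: $- \frac{23889}{95245419909376} \approx -2.5082 \cdot 10^{-10}$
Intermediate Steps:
$L{\left(M \right)} = 3$ ($L{\left(M \right)} = -3 + 6 = 3$)
$J{\left(D,s \right)} = 3 s$
$B = -60$ ($B = 12 \left(-5\right) = -60$)
$Q{\left(T,K \right)} = -3136 + K$ ($Q{\left(T,K \right)} = K - \left(-60 + 4\right)^{2} = K - \left(-56\right)^{2} = K - 3136 = -3136 + K$)
$\frac{A}{Q^{4}{\left(L{\left(0 \right)},J{\left(-5,4 \right)} \right)}} = - \frac{23889}{\left(-3136 + 3 \cdot 4\right)^{4}} = - \frac{23889}{\left(-3136 + 12\right)^{4}} = - \frac{23889}{\left(-3124\right)^{4}} = - \frac{23889}{95245419909376}$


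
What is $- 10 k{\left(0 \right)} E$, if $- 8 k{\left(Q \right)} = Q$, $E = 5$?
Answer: $0$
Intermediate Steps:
$k{\left(Q \right)} = - \frac{Q}{8}$
$- 10 k{\left(0 \right)} E = - 10 \left(\left(- \frac{1}{8}\right) 0\right) 5 = \left(-10\right) 0 \cdot 5 = 0 \cdot 5 = 0$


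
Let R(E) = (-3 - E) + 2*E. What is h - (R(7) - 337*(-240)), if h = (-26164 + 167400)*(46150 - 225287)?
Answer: -25300674216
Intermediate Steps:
R(E) = -3 + E
h = -25300593332 (h = 141236*(-179137) = -25300593332)
h - (R(7) - 337*(-240)) = -25300593332 - ((-3 + 7) - 337*(-240)) = -25300593332 - (4 + 80880) = -25300593332 - 1*80884 = -25300593332 - 80884 = -25300674216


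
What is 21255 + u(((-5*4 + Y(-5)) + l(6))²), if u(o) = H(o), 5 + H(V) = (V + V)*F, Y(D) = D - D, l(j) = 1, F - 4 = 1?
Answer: 24860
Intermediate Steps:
F = 5 (F = 4 + 1 = 5)
Y(D) = 0
H(V) = -5 + 10*V (H(V) = -5 + (V + V)*5 = -5 + (2*V)*5 = -5 + 10*V)
u(o) = -5 + 10*o
21255 + u(((-5*4 + Y(-5)) + l(6))²) = 21255 + (-5 + 10*((-5*4 + 0) + 1)²) = 21255 + (-5 + 10*((-20 + 0) + 1)²) = 21255 + (-5 + 10*(-20 + 1)²) = 21255 + (-5 + 10*(-19)²) = 21255 + (-5 + 10*361) = 21255 + (-5 + 3610) = 21255 + 3605 = 24860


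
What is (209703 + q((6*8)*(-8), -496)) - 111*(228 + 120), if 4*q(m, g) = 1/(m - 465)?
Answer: 580970699/3396 ≈ 1.7108e+5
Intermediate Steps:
q(m, g) = 1/(4*(-465 + m)) (q(m, g) = 1/(4*(m - 465)) = 1/(4*(-465 + m)))
(209703 + q((6*8)*(-8), -496)) - 111*(228 + 120) = (209703 + 1/(4*(-465 + (6*8)*(-8)))) - 111*(228 + 120) = (209703 + 1/(4*(-465 + 48*(-8)))) - 111*348 = (209703 + 1/(4*(-465 - 384))) - 38628 = (209703 + (¼)/(-849)) - 38628 = (209703 + (¼)*(-1/849)) - 38628 = (209703 - 1/3396) - 38628 = 712151387/3396 - 38628 = 580970699/3396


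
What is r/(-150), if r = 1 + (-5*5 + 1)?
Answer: 23/150 ≈ 0.15333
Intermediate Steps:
r = -23 (r = 1 + (-25 + 1) = 1 - 24 = -23)
r/(-150) = -23/(-150) = -23*(-1/150) = 23/150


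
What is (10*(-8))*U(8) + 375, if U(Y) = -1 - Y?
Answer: 1095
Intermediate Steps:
(10*(-8))*U(8) + 375 = (10*(-8))*(-1 - 1*8) + 375 = -80*(-1 - 8) + 375 = -80*(-9) + 375 = 720 + 375 = 1095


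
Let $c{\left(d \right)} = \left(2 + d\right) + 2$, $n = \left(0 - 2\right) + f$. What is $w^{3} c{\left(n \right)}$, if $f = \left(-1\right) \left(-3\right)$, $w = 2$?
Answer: $40$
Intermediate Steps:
$f = 3$
$n = 1$ ($n = \left(0 - 2\right) + 3 = -2 + 3 = 1$)
$c{\left(d \right)} = 4 + d$
$w^{3} c{\left(n \right)} = 2^{3} \left(4 + 1\right) = 8 \cdot 5 = 40$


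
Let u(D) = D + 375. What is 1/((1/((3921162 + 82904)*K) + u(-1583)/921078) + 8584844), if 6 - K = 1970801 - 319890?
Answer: 82278809619899310/706350744984625659122033 ≈ 1.1648e-7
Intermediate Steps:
u(D) = 375 + D
K = -1650905 (K = 6 - (1970801 - 319890) = 6 - 1*1650911 = 6 - 1650911 = -1650905)
1/((1/((3921162 + 82904)*K) + u(-1583)/921078) + 8584844) = 1/((1/((3921162 + 82904)*(-1650905)) + (375 - 1583)/921078) + 8584844) = 1/((-1/1650905/4004066 - 1208*1/921078) + 8584844) = 1/(((1/4004066)*(-1/1650905) - 604/460539) + 8584844) = 1/((-1/6610332579730 - 604/460539) + 8584844) = 1/(-107909212935607/82278809619899310 + 8584844) = 1/(706350744984625659122033/82278809619899310) = 82278809619899310/706350744984625659122033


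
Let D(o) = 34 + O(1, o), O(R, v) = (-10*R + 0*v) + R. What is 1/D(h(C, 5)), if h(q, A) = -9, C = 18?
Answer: 1/25 ≈ 0.040000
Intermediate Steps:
O(R, v) = -9*R (O(R, v) = (-10*R + 0) + R = -10*R + R = -9*R)
D(o) = 25 (D(o) = 34 - 9*1 = 34 - 9 = 25)
1/D(h(C, 5)) = 1/25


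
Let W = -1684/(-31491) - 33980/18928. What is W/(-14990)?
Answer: 259547357/2233741025880 ≈ 0.00011619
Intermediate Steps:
W = -259547357/149015412 (W = -1684*(-1/31491) - 33980*1/18928 = 1684/31491 - 8495/4732 = -259547357/149015412 ≈ -1.7417)
W/(-14990) = -259547357/149015412/(-14990) = -259547357/149015412*(-1/14990) = 259547357/2233741025880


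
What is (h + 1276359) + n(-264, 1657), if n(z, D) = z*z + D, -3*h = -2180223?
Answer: 2074453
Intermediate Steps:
h = 726741 (h = -⅓*(-2180223) = 726741)
n(z, D) = D + z² (n(z, D) = z² + D = D + z²)
(h + 1276359) + n(-264, 1657) = (726741 + 1276359) + (1657 + (-264)²) = 2003100 + (1657 + 69696) = 2003100 + 71353 = 2074453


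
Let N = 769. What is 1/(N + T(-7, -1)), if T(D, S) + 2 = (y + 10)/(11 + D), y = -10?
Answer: 1/767 ≈ 0.0013038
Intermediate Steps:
T(D, S) = -2 (T(D, S) = -2 + (-10 + 10)/(11 + D) = -2 + 0/(11 + D) = -2 + 0 = -2)
1/(N + T(-7, -1)) = 1/(769 - 2) = 1/767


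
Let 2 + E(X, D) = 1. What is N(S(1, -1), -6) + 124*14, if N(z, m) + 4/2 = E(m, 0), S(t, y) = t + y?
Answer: 1733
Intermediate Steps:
E(X, D) = -1 (E(X, D) = -2 + 1 = -1)
N(z, m) = -3 (N(z, m) = -2 - 1 = -3)
N(S(1, -1), -6) + 124*14 = -3 + 124*14 = -3 + 1736 = 1733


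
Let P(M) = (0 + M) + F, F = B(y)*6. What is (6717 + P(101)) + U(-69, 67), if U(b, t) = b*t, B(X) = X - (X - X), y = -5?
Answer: 2165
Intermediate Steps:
B(X) = X (B(X) = X - 1*0 = X + 0 = X)
F = -30 (F = -5*6 = -30)
P(M) = -30 + M (P(M) = (0 + M) - 30 = M - 30 = -30 + M)
(6717 + P(101)) + U(-69, 67) = (6717 + (-30 + 101)) - 69*67 = (6717 + 71) - 4623 = 6788 - 4623 = 2165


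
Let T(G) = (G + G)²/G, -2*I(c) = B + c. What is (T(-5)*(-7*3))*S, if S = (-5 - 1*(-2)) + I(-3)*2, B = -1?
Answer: 420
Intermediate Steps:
I(c) = ½ - c/2 (I(c) = -(-1 + c)/2 = ½ - c/2)
T(G) = 4*G (T(G) = (2*G)²/G = (4*G²)/G = 4*G)
S = 1 (S = (-5 - 1*(-2)) + (½ - ½*(-3))*2 = (-5 + 2) + (½ + 3/2)*2 = -3 + 2*2 = -3 + 4 = 1)
(T(-5)*(-7*3))*S = ((4*(-5))*(-7*3))*1 = -20*(-21)*1 = 420*1 = 420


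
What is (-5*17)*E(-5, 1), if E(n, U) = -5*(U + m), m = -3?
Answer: -850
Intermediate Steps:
E(n, U) = 15 - 5*U (E(n, U) = -5*(U - 3) = -5*(-3 + U) = 15 - 5*U)
(-5*17)*E(-5, 1) = (-5*17)*(15 - 5*1) = -85*(15 - 5) = -85*10 = -850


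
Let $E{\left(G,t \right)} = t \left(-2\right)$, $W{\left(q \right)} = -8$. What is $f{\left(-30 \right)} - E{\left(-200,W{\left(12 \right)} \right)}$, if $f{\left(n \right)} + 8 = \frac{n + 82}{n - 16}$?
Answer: $- \frac{578}{23} \approx -25.13$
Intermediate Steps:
$E{\left(G,t \right)} = - 2 t$
$f{\left(n \right)} = -8 + \frac{82 + n}{-16 + n}$ ($f{\left(n \right)} = -8 + \frac{n + 82}{n - 16} = -8 + \frac{82 + n}{-16 + n}$)
$f{\left(-30 \right)} - E{\left(-200,W{\left(12 \right)} \right)} = \frac{7 \left(30 - -30\right)}{-16 - 30} - \left(-2\right) \left(-8\right) = \frac{7 \left(30 + 30\right)}{-46} - 16 = 7 \left(- \frac{1}{46}\right) 60 - 16 = - \frac{210}{23} - 16 = - \frac{578}{23}$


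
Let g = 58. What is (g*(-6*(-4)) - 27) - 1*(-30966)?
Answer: 32331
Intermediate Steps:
(g*(-6*(-4)) - 27) - 1*(-30966) = (58*(-6*(-4)) - 27) - 1*(-30966) = (58*24 - 27) + 30966 = (1392 - 27) + 30966 = 1365 + 30966 = 32331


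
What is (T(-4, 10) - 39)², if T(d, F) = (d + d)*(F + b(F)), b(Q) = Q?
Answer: 39601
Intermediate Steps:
T(d, F) = 4*F*d (T(d, F) = (d + d)*(F + F) = (2*d)*(2*F) = 4*F*d)
(T(-4, 10) - 39)² = (4*10*(-4) - 39)² = (-160 - 39)² = (-199)² = 39601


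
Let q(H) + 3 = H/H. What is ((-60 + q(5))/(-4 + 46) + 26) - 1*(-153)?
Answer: 3728/21 ≈ 177.52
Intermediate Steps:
q(H) = -2 (q(H) = -3 + H/H = -3 + 1 = -2)
((-60 + q(5))/(-4 + 46) + 26) - 1*(-153) = ((-60 - 2)/(-4 + 46) + 26) - 1*(-153) = (-62/42 + 26) + 153 = (-62*1/42 + 26) + 153 = (-31/21 + 26) + 153 = 515/21 + 153 = 3728/21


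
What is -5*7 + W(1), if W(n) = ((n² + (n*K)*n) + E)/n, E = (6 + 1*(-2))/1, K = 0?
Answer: -30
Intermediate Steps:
E = 4 (E = (6 - 2)*1 = 4*1 = 4)
W(n) = (4 + n²)/n (W(n) = ((n² + (n*0)*n) + 4)/n = ((n² + 0*n) + 4)/n = ((n² + 0) + 4)/n = (n² + 4)/n = (4 + n²)/n)
-5*7 + W(1) = -5*7 + (1 + 4/1) = -35 + (1 + 4*1) = -35 + (1 + 4) = -35 + 5 = -30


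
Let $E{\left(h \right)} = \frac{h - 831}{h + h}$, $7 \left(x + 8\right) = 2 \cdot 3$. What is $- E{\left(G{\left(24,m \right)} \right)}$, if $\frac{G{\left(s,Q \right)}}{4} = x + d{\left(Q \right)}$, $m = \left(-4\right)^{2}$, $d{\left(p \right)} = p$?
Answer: $\frac{5569}{496} \approx 11.228$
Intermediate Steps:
$m = 16$
$x = - \frac{50}{7}$ ($x = -8 + \frac{2 \cdot 3}{7} = -8 + \frac{1}{7} \cdot 6 = -8 + \frac{6}{7} = - \frac{50}{7} \approx -7.1429$)
$G{\left(s,Q \right)} = - \frac{200}{7} + 4 Q$ ($G{\left(s,Q \right)} = 4 \left(- \frac{50}{7} + Q\right) = - \frac{200}{7} + 4 Q$)
$E{\left(h \right)} = \frac{-831 + h}{2 h}$
$- E{\left(G{\left(24,m \right)} \right)} = - \frac{-831 + \left(- \frac{200}{7} + 4 \cdot 16\right)}{2 \left(- \frac{200}{7} + 4 \cdot 16\right)} = - \frac{-831 + \left(- \frac{200}{7} + 64\right)}{2 \left(- \frac{200}{7} + 64\right)} = - \frac{-831 + \frac{248}{7}}{2 \cdot \frac{248}{7}} = - \frac{7 \left(-5569\right)}{2 \cdot 248 \cdot 7} = \left(-1\right) \left(- \frac{5569}{496}\right) = \frac{5569}{496}$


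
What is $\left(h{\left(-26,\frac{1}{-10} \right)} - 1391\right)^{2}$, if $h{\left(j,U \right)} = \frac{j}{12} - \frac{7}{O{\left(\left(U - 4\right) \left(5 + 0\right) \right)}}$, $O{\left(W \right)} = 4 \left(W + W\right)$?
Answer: $\frac{469796463889}{242064} \approx 1.9408 \cdot 10^{6}$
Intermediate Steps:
$O{\left(W \right)} = 8 W$ ($O{\left(W \right)} = 4 \cdot 2 W = 8 W$)
$h{\left(j,U \right)} = - \frac{7}{-160 + 40 U} + \frac{j}{12}$ ($h{\left(j,U \right)} = \frac{j}{12} - \frac{7}{8 \left(U - 4\right) \left(5 + 0\right)} = j \frac{1}{12} - \frac{7}{8 \left(-4 + U\right) 5} = \frac{j}{12} - \frac{7}{8 \left(-20 + 5 U\right)} = \frac{j}{12} - \frac{7}{-160 + 40 U} = - \frac{7}{-160 + 40 U} + \frac{j}{12}$)
$\left(h{\left(-26,\frac{1}{-10} \right)} - 1391\right)^{2} = \left(\frac{-21 + 10 \left(-26\right) \left(-4 + \frac{1}{-10}\right)}{120 \left(-4 + \frac{1}{-10}\right)} - 1391\right)^{2} = \left(\frac{-21 + 10 \left(-26\right) \left(-4 - \frac{1}{10}\right)}{120 \left(-4 - \frac{1}{10}\right)} - 1391\right)^{2} = \left(\frac{-21 + 10 \left(-26\right) \left(- \frac{41}{10}\right)}{120 \left(- \frac{41}{10}\right)} - 1391\right)^{2} = \left(\frac{1}{120} \left(- \frac{10}{41}\right) \left(-21 + 1066\right) - 1391\right)^{2} = \left(\frac{1}{120} \left(- \frac{10}{41}\right) 1045 - 1391\right)^{2} = \left(- \frac{1045}{492} - 1391\right)^{2} = \left(- \frac{685417}{492}\right)^{2} = \frac{469796463889}{242064}$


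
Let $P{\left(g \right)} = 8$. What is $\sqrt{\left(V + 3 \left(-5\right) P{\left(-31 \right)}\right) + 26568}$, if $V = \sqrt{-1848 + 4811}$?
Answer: $\sqrt{26448 + \sqrt{2963}} \approx 162.8$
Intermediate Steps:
$V = \sqrt{2963} \approx 54.433$
$\sqrt{\left(V + 3 \left(-5\right) P{\left(-31 \right)}\right) + 26568} = \sqrt{\left(\sqrt{2963} + 3 \left(-5\right) 8\right) + 26568} = \sqrt{\left(\sqrt{2963} - 120\right) + 26568} = \sqrt{\left(-120 + \sqrt{2963}\right) + 26568} = \sqrt{26448 + \sqrt{2963}}$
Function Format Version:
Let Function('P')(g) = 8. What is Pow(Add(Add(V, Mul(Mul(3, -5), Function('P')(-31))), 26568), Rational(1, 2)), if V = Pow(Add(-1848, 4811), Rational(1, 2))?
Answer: Pow(Add(26448, Pow(2963, Rational(1, 2))), Rational(1, 2)) ≈ 162.80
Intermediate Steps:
V = Pow(2963, Rational(1, 2)) ≈ 54.433
Pow(Add(Add(V, Mul(Mul(3, -5), Function('P')(-31))), 26568), Rational(1, 2)) = Pow(Add(Add(Pow(2963, Rational(1, 2)), Mul(Mul(3, -5), 8)), 26568), Rational(1, 2)) = Pow(Add(Add(Pow(2963, Rational(1, 2)), Mul(-15, 8)), 26568), Rational(1, 2)) = Pow(Add(Add(Pow(2963, Rational(1, 2)), -120), 26568), Rational(1, 2)) = Pow(Add(Add(-120, Pow(2963, Rational(1, 2))), 26568), Rational(1, 2)) = Pow(Add(26448, Pow(2963, Rational(1, 2))), Rational(1, 2))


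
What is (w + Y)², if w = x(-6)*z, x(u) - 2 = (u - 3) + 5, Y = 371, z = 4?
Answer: 131769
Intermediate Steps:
x(u) = 4 + u (x(u) = 2 + ((u - 3) + 5) = 2 + ((-3 + u) + 5) = 2 + (2 + u) = 4 + u)
w = -8 (w = (4 - 6)*4 = -2*4 = -8)
(w + Y)² = (-8 + 371)² = 363² = 131769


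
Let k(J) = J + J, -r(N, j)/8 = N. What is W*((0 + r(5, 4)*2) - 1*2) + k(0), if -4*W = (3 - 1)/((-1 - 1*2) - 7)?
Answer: -41/10 ≈ -4.1000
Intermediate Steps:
r(N, j) = -8*N
k(J) = 2*J
W = 1/20 (W = -(3 - 1)/(4*((-1 - 1*2) - 7)) = -1/(2*((-1 - 2) - 7)) = -1/(2*(-3 - 7)) = -1/(2*(-10)) = -(-1)/(2*10) = -¼*(-⅕) = 1/20 ≈ 0.050000)
W*((0 + r(5, 4)*2) - 1*2) + k(0) = ((0 - 8*5*2) - 1*2)/20 + 2*0 = ((0 - 40*2) - 2)/20 + 0 = ((0 - 80) - 2)/20 + 0 = (-80 - 2)/20 + 0 = (1/20)*(-82) + 0 = -41/10 + 0 = -41/10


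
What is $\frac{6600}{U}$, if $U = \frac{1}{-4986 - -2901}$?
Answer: $-13761000$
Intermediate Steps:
$U = - \frac{1}{2085}$ ($U = \frac{1}{-4986 + 2901} = \frac{1}{-2085} = - \frac{1}{2085} \approx -0.00047962$)
$\frac{6600}{U} = \frac{6600}{- \frac{1}{2085}} = 6600 \left(-2085\right) = -13761000$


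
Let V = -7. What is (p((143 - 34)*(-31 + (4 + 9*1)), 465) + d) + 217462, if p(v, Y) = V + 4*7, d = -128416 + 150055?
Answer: 239122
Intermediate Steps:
d = 21639
p(v, Y) = 21 (p(v, Y) = -7 + 4*7 = -7 + 28 = 21)
(p((143 - 34)*(-31 + (4 + 9*1)), 465) + d) + 217462 = (21 + 21639) + 217462 = 21660 + 217462 = 239122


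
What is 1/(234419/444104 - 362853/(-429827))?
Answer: 190887890008/261904084225 ≈ 0.72885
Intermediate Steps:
1/(234419/444104 - 362853/(-429827)) = 1/(234419*(1/444104) - 362853*(-1/429827)) = 1/(234419/444104 + 362853/429827) = 1/(261904084225/190887890008) = 190887890008/261904084225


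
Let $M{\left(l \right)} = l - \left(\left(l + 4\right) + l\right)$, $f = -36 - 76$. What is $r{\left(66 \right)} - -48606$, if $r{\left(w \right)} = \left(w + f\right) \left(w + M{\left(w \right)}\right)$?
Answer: $48790$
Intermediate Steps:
$f = -112$
$M{\left(l \right)} = -4 - l$ ($M{\left(l \right)} = l - \left(\left(4 + l\right) + l\right) = l - \left(4 + 2 l\right) = -4 - l$)
$r{\left(w \right)} = 448 - 4 w$ ($r{\left(w \right)} = \left(w - 112\right) \left(w - \left(4 + w\right)\right) = \left(-112 + w\right) \left(-4\right) = 448 - 4 w$)
$r{\left(66 \right)} - -48606 = \left(448 - 264\right) - -48606 = \left(448 - 264\right) + 48606 = 184 + 48606 = 48790$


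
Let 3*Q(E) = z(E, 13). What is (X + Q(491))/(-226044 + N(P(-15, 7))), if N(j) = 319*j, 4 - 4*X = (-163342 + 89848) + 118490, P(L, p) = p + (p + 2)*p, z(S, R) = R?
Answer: 33731/611142 ≈ 0.055193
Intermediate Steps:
Q(E) = 13/3 (Q(E) = (1/3)*13 = 13/3)
P(L, p) = p + p*(2 + p) (P(L, p) = p + (2 + p)*p = p + p*(2 + p))
X = -11248 (X = 1 - ((-163342 + 89848) + 118490)/4 = 1 - (-73494 + 118490)/4 = 1 - 1/4*44996 = 1 - 11249 = -11248)
(X + Q(491))/(-226044 + N(P(-15, 7))) = (-11248 + 13/3)/(-226044 + 319*(7*(3 + 7))) = -33731/(3*(-226044 + 319*(7*10))) = -33731/(3*(-226044 + 319*70)) = -33731/(3*(-226044 + 22330)) = -33731/3/(-203714) = -33731/3*(-1/203714) = 33731/611142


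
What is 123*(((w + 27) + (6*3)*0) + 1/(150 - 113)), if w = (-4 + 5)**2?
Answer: 127551/37 ≈ 3447.3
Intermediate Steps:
w = 1 (w = 1**2 = 1)
123*(((w + 27) + (6*3)*0) + 1/(150 - 113)) = 123*(((1 + 27) + (6*3)*0) + 1/(150 - 113)) = 123*((28 + 18*0) + 1/37) = 123*((28 + 0) + 1/37) = 123*(28 + 1/37) = 123*(1037/37) = 127551/37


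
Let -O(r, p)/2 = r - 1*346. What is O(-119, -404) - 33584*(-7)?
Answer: 236018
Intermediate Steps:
O(r, p) = 692 - 2*r (O(r, p) = -2*(r - 1*346) = -2*(r - 346) = -2*(-346 + r) = 692 - 2*r)
O(-119, -404) - 33584*(-7) = (692 - 2*(-119)) - 33584*(-7) = (692 + 238) - 1*(-235088) = 930 + 235088 = 236018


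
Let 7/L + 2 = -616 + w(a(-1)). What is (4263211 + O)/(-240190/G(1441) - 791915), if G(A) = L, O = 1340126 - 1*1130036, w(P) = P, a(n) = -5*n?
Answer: 31313107/141693065 ≈ 0.22099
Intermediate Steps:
O = 210090 (O = 1340126 - 1130036 = 210090)
L = -7/613 (L = 7/(-2 + (-616 - 5*(-1))) = 7/(-2 + (-616 + 5)) = 7/(-2 - 611) = 7/(-613) = 7*(-1/613) = -7/613 ≈ -0.011419)
G(A) = -7/613
(4263211 + O)/(-240190/G(1441) - 791915) = (4263211 + 210090)/(-240190/(-7/613) - 791915) = 4473301/(-240190*(-613/7) - 791915) = 4473301/(147236470/7 - 791915) = 4473301/(141693065/7) = 4473301*(7/141693065) = 31313107/141693065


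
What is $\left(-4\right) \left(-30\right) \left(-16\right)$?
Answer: $-1920$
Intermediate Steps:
$\left(-4\right) \left(-30\right) \left(-16\right) = 120 \left(-16\right) = -1920$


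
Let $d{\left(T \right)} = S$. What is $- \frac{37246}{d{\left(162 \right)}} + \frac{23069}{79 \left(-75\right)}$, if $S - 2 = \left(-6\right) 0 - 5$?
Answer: $\frac{73537781}{5925} \approx 12411.0$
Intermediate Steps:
$S = -3$ ($S = 2 - 5 = -3$)
$d{\left(T \right)} = -3$
$- \frac{37246}{d{\left(162 \right)}} + \frac{23069}{79 \left(-75\right)} = - \frac{37246}{-3} + \frac{23069}{79 \left(-75\right)} = \left(-37246\right) \left(- \frac{1}{3}\right) + \frac{23069}{-5925} = \frac{37246}{3} + 23069 \left(- \frac{1}{5925}\right) = \frac{37246}{3} - \frac{23069}{5925} = \frac{73537781}{5925}$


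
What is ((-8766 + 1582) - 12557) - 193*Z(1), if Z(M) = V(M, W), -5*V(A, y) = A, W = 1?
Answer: -98512/5 ≈ -19702.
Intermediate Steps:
V(A, y) = -A/5
Z(M) = -M/5
((-8766 + 1582) - 12557) - 193*Z(1) = ((-8766 + 1582) - 12557) - (-193)/5 = (-7184 - 12557) - 193*(-⅕) = -19741 + 193/5 = -98512/5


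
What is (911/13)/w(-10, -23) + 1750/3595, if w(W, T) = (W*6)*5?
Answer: 709991/2804100 ≈ 0.25320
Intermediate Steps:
w(W, T) = 30*W (w(W, T) = (6*W)*5 = 30*W)
(911/13)/w(-10, -23) + 1750/3595 = (911/13)/((30*(-10))) + 1750/3595 = (911*(1/13))/(-300) + 1750*(1/3595) = (911/13)*(-1/300) + 350/719 = -911/3900 + 350/719 = 709991/2804100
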